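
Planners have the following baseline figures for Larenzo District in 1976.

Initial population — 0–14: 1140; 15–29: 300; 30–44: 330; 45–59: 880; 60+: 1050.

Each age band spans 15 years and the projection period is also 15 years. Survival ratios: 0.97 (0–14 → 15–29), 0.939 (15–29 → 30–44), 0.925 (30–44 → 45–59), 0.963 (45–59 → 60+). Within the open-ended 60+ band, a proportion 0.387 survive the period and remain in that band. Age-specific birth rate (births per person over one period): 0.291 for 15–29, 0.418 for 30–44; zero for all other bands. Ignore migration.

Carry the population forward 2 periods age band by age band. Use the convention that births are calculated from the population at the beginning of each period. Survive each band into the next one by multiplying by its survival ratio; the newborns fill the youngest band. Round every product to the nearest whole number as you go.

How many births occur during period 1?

Numbering the bands 1..5 from youngest to oldest:
Period 1.
Births: 300 × 0.291 = 87  |  330 × 0.418 = 138 → total 225
Band 2: 1140 × 0.97 = 1106
Band 3: 300 × 0.939 = 282
Band 4: 330 × 0.925 = 305
Band 5: 880 × 0.963 + 1050 × 0.387 = 847 + 406 = 1253
Population now: 0–14=225, 15–29=1106, 30–44=282, 45–59=305, 60+=1253

225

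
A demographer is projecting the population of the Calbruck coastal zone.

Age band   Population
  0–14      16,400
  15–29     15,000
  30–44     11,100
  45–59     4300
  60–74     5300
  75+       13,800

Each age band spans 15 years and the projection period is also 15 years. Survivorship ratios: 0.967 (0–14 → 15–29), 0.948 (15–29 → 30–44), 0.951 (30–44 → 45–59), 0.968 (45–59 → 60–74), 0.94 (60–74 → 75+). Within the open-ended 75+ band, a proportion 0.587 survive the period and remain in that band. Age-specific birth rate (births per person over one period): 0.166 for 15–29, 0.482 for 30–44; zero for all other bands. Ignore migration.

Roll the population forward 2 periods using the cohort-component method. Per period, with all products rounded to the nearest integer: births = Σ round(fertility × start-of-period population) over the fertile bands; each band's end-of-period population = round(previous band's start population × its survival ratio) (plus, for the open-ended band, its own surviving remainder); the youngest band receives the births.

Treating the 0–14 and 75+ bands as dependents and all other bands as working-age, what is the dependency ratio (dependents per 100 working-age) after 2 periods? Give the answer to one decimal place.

Call the bands 1 to 6, youngest first.
— Period 1 —
Births: 15000 × 0.166 = 2490 ; 11100 × 0.482 = 5350 ⇒ total 7840
Band 2: 16400 × 0.967 = 15859
Band 3: 15000 × 0.948 = 14220
Band 4: 11100 × 0.951 = 10556
Band 5: 4300 × 0.968 = 4162
Band 6: 5300 × 0.94 + 13800 × 0.587 = 4982 + 8101 = 13083
End of period: [7840, 15859, 14220, 10556, 4162, 13083]
— Period 2 —
Births: 15859 × 0.166 = 2633 ; 14220 × 0.482 = 6854 ⇒ total 9487
Band 2: 7840 × 0.967 = 7581
Band 3: 15859 × 0.948 = 15034
Band 4: 14220 × 0.951 = 13523
Band 5: 10556 × 0.968 = 10218
Band 6: 4162 × 0.94 + 13083 × 0.587 = 3912 + 7680 = 11592
End of period: [9487, 7581, 15034, 13523, 10218, 11592]
Dependents (band 0–14 + band 75+) = 9487 + 11592 = 21079; working-age = 46356; ratio = 21079/46356 × 100 = 45.5

45.5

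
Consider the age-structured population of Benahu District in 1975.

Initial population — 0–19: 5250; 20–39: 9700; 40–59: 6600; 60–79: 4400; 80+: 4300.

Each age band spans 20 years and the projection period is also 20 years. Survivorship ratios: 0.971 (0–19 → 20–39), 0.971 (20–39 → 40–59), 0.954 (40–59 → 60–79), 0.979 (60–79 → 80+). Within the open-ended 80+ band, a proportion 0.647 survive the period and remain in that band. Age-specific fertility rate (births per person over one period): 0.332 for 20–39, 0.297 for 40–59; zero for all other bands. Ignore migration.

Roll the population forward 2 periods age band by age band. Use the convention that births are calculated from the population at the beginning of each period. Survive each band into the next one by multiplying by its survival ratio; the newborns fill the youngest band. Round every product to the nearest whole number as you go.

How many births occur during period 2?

Period 1:
Births: 9700 × 0.332 = 3220  |  6600 × 0.297 = 1960 → 5180
20–39: 5250 × 0.971 = 5098
40–59: 9700 × 0.971 = 9419
60–79: 6600 × 0.954 = 6296
80+: 4400 × 0.979 + 4300 × 0.647 = 4308 + 2782 = 7090
Population now: 0–19=5180, 20–39=5098, 40–59=9419, 60–79=6296, 80+=7090
Period 2:
Births: 5098 × 0.332 = 1693  |  9419 × 0.297 = 2797 → 4490
20–39: 5180 × 0.971 = 5030
40–59: 5098 × 0.971 = 4950
60–79: 9419 × 0.954 = 8986
80+: 6296 × 0.979 + 7090 × 0.647 = 6164 + 4587 = 10751
Population now: 0–19=4490, 20–39=5030, 40–59=4950, 60–79=8986, 80+=10751

4490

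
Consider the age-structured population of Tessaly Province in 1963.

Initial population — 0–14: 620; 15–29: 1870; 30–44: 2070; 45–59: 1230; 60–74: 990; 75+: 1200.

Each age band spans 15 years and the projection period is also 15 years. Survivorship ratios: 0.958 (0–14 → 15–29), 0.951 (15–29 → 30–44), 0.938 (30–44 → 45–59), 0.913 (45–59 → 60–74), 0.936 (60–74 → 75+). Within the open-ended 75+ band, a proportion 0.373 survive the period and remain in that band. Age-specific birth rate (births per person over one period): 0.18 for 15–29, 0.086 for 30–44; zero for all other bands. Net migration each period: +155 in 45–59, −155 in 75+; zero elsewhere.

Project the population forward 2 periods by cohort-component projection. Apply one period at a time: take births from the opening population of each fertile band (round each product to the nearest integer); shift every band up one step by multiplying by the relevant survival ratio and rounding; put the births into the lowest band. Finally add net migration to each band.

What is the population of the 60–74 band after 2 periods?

— Period 1 —
Births: 1870 × 0.18 = 337  |  2070 × 0.086 = 178 — total 515
15–29: 620 × 0.958 = 594
30–44: 1870 × 0.951 = 1778
45–59: 2070 × 0.938 = 1942
60–74: 1230 × 0.913 = 1123
75+: 990 × 0.936 + 1200 × 0.373 = 927 + 448 = 1375
Net migration: 45–59 + 155 → 2097; 75+ − 155 → 1220
Population now: 0–14=515, 15–29=594, 30–44=1778, 45–59=2097, 60–74=1123, 75+=1220
— Period 2 —
Births: 594 × 0.18 = 107  |  1778 × 0.086 = 153 — total 260
15–29: 515 × 0.958 = 493
30–44: 594 × 0.951 = 565
45–59: 1778 × 0.938 = 1668
60–74: 2097 × 0.913 = 1915
75+: 1123 × 0.936 + 1220 × 0.373 = 1051 + 455 = 1506
Net migration: 45–59 + 155 → 1823; 75+ − 155 → 1351
Population now: 0–14=260, 15–29=493, 30–44=565, 45–59=1823, 60–74=1915, 75+=1351

1915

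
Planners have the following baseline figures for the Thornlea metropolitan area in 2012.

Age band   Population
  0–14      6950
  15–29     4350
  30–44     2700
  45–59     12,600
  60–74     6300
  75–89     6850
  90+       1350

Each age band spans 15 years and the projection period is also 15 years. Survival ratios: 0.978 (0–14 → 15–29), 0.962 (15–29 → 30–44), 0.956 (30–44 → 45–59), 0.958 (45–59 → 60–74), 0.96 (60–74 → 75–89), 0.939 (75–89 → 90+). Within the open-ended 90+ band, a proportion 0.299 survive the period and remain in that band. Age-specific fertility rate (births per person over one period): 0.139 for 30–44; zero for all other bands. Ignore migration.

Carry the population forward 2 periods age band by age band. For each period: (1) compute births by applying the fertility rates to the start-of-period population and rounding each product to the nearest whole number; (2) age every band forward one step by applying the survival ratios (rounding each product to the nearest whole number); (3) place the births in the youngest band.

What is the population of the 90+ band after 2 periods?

Numbering the groups 1..7 from youngest to oldest:
Period 1.
Births: 2700 × 0.139 = 375
Group 2: 6950 × 0.978 = 6797
Group 3: 4350 × 0.962 = 4185
Group 4: 2700 × 0.956 = 2581
Group 5: 12600 × 0.958 = 12071
Group 6: 6300 × 0.96 = 6048
Group 7: 6850 × 0.939 + 1350 × 0.299 = 6432 + 404 = 6836
Population now: 0–14=375, 15–29=6797, 30–44=4185, 45–59=2581, 60–74=12071, 75–89=6048, 90+=6836
Period 2.
Births: 4185 × 0.139 = 582
Group 2: 375 × 0.978 = 367
Group 3: 6797 × 0.962 = 6539
Group 4: 4185 × 0.956 = 4001
Group 5: 2581 × 0.958 = 2473
Group 6: 12071 × 0.96 = 11588
Group 7: 6048 × 0.939 + 6836 × 0.299 = 5679 + 2044 = 7723
Population now: 0–14=582, 15–29=367, 30–44=6539, 45–59=4001, 60–74=2473, 75–89=11588, 90+=7723

7723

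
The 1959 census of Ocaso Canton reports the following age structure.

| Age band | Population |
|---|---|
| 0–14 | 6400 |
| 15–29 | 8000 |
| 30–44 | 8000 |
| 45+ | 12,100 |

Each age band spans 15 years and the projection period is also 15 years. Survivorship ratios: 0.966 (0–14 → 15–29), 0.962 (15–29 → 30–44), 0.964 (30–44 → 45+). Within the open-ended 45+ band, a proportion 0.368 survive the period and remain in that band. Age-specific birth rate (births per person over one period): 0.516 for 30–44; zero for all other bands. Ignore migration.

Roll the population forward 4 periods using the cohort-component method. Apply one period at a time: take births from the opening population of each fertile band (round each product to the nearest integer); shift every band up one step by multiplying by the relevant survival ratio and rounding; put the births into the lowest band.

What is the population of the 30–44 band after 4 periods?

3690

Call the groups 1 to 4, youngest first.
Period 1.
Births: 8000 × 0.516 = 4128
Group 2: 6400 × 0.966 = 6182
Group 3: 8000 × 0.962 = 7696
Group 4: 8000 × 0.964 + 12100 × 0.368 = 7712 + 4453 = 12165
Giving 4128 / 6182 / 7696 / 12165.
Period 2.
Births: 7696 × 0.516 = 3971
Group 2: 4128 × 0.966 = 3988
Group 3: 6182 × 0.962 = 5947
Group 4: 7696 × 0.964 + 12165 × 0.368 = 7419 + 4477 = 11896
Giving 3971 / 3988 / 5947 / 11896.
Period 3.
Births: 5947 × 0.516 = 3069
Group 2: 3971 × 0.966 = 3836
Group 3: 3988 × 0.962 = 3836
Group 4: 5947 × 0.964 + 11896 × 0.368 = 5733 + 4378 = 10111
Giving 3069 / 3836 / 3836 / 10111.
Period 4.
Births: 3836 × 0.516 = 1979
Group 2: 3069 × 0.966 = 2965
Group 3: 3836 × 0.962 = 3690
Group 4: 3836 × 0.964 + 10111 × 0.368 = 3698 + 3721 = 7419
Giving 1979 / 2965 / 3690 / 7419.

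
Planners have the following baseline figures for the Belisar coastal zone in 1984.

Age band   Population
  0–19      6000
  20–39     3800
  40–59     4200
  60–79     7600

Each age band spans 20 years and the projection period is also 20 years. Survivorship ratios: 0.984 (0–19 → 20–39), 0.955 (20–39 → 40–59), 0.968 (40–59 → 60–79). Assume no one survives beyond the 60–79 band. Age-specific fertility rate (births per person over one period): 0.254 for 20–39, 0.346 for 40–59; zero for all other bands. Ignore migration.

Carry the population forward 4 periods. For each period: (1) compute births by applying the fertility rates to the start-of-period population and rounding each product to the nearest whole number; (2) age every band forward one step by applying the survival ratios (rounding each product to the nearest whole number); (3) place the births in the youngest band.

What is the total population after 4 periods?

(Groups numbered youngest = 1 to oldest = 4.)
[period 1]
Births: 3800 * 0.254 = 965, 4200 * 0.346 = 1453 ⇒ total 2418
Group 2: 6000 * 0.984 = 5904
Group 3: 3800 * 0.955 = 3629
Group 4: 4200 * 0.968 = 4066
Population now: 0–19=2418, 20–39=5904, 40–59=3629, 60–79=4066
[period 2]
Births: 5904 * 0.254 = 1500, 3629 * 0.346 = 1256 ⇒ total 2756
Group 2: 2418 * 0.984 = 2379
Group 3: 5904 * 0.955 = 5638
Group 4: 3629 * 0.968 = 3513
Population now: 0–19=2756, 20–39=2379, 40–59=5638, 60–79=3513
[period 3]
Births: 2379 * 0.254 = 604, 5638 * 0.346 = 1951 ⇒ total 2555
Group 2: 2756 * 0.984 = 2712
Group 3: 2379 * 0.955 = 2272
Group 4: 5638 * 0.968 = 5458
Population now: 0–19=2555, 20–39=2712, 40–59=2272, 60–79=5458
[period 4]
Births: 2712 * 0.254 = 689, 2272 * 0.346 = 786 ⇒ total 1475
Group 2: 2555 * 0.984 = 2514
Group 3: 2712 * 0.955 = 2590
Group 4: 2272 * 0.968 = 2199
Population now: 0–19=1475, 20–39=2514, 40–59=2590, 60–79=2199
Total after period 4: 1475 + 2514 + 2590 + 2199 = 8778

8778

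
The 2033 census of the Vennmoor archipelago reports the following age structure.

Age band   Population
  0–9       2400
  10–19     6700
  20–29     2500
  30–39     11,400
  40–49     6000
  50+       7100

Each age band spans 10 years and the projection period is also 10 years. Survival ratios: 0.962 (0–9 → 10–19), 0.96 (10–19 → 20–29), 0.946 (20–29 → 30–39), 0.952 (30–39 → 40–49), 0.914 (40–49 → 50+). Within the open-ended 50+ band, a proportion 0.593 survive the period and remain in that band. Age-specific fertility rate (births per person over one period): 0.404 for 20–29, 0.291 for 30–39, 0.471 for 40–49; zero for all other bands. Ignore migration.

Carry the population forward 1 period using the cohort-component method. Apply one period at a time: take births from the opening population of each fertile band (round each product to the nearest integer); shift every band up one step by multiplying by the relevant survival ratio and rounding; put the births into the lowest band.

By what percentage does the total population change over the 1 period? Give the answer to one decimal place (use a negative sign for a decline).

— Period 1 —
Births: 2500 * 0.404 = 1010  |  11400 * 0.291 = 3317  |  6000 * 0.471 = 2826 ⇒ total 7153
10–19: 2400 * 0.962 = 2309
20–29: 6700 * 0.96 = 6432
30–39: 2500 * 0.946 = 2365
40–49: 11400 * 0.952 = 10853
50+: 6000 * 0.914 + 7100 * 0.593 = 5484 + 4210 = 9694
Giving 7153 / 2309 / 6432 / 2365 / 10853 / 9694.
Total: 36100 → 38806; change = 2706; percentage change = 7.5%

7.5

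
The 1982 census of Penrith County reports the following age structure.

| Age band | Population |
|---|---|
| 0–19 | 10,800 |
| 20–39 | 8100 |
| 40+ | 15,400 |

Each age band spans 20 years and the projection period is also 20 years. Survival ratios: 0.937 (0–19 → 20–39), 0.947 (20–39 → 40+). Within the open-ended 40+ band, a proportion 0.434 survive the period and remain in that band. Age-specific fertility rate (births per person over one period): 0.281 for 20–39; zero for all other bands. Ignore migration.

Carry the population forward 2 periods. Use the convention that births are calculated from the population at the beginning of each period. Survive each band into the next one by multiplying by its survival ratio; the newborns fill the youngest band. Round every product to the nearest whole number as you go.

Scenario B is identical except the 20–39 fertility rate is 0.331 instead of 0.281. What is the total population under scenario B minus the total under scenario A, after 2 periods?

Call the groups 1 to 3, youngest first.
Period 1.
Births: 8100 × 0.281 = 2276
Group 2: 10800 × 0.937 = 10120
Group 3: 8100 × 0.947 + 15400 × 0.434 = 7671 + 6684 = 14355
Population now: 0–19=2276, 20–39=10120, 40+=14355
Period 2.
Births: 10120 × 0.281 = 2844
Group 2: 2276 × 0.937 = 2133
Group 3: 10120 × 0.947 + 14355 × 0.434 = 9584 + 6230 = 15814
Population now: 0–19=2844, 20–39=2133, 40+=15814
Scenario A total after 2 periods: 20791
Scenario B projection —
Period 1.
Births: 8100 × 0.331 = 2681
Group 2: 10800 × 0.937 = 10120
Group 3: 8100 × 0.947 + 15400 × 0.434 = 7671 + 6684 = 14355
Population now: 0–19=2681, 20–39=10120, 40+=14355
Period 2.
Births: 10120 × 0.331 = 3350
Group 2: 2681 × 0.937 = 2512
Group 3: 10120 × 0.947 + 14355 × 0.434 = 9584 + 6230 = 15814
Population now: 0–19=3350, 20–39=2512, 40+=15814
Scenario B total after 2 periods: 21676
Difference B − A = 21676 − 20791 = 885

885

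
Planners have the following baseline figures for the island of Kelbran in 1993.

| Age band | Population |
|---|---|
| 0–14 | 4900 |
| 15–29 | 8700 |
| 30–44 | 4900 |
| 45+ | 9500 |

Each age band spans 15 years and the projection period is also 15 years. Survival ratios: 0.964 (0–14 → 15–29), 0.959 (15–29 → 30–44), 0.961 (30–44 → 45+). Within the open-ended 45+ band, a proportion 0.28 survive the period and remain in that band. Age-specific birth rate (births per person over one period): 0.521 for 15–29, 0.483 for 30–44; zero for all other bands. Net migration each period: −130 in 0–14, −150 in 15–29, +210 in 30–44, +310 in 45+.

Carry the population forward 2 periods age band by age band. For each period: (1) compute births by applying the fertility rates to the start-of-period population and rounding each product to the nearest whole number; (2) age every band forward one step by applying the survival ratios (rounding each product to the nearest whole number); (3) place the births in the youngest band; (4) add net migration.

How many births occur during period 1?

Numbering the groups 1..4 from youngest to oldest:
Period 1:
Births: 8700 × 0.521 = 4533 ; 4900 × 0.483 = 2367 → total 6900
Group 2: 4900 × 0.964 = 4724
Group 3: 8700 × 0.959 = 8343
Group 4: 4900 × 0.961 + 9500 × 0.28 = 4709 + 2660 = 7369
Net migration: Group 1 − 130 → 6770; Group 2 − 150 → 4574; Group 3 + 210 → 8553; Group 4 + 310 → 7679
→ [6770, 4574, 8553, 7679]

6900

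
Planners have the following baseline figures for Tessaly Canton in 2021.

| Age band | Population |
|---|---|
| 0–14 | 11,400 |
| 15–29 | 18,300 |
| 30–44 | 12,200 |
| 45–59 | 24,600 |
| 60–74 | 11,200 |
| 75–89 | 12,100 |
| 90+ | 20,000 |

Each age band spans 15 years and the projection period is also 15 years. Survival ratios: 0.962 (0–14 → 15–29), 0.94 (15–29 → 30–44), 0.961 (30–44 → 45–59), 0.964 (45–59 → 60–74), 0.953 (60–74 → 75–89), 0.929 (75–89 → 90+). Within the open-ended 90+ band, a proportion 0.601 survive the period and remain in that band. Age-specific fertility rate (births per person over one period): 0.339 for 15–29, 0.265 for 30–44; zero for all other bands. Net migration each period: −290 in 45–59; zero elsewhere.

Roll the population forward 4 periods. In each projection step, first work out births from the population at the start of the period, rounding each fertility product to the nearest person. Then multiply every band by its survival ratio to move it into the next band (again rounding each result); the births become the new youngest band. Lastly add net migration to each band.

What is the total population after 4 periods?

Numbering the bands 1..7 from youngest to oldest:
— Period 1 —
Births: 18300 * 0.339 = 6204 ; 12200 * 0.265 = 3233 → total 9437
Band 2: 11400 * 0.962 = 10967
Band 3: 18300 * 0.94 = 17202
Band 4: 12200 * 0.961 = 11724
Band 5: 24600 * 0.964 = 23714
Band 6: 11200 * 0.953 = 10674
Band 7: 12100 * 0.929 + 20000 * 0.601 = 11241 + 12020 = 23261
Net migration: Band 4 − 290 → 11434
Giving 9437 / 10967 / 17202 / 11434 / 23714 / 10674 / 23261.
— Period 2 —
Births: 10967 * 0.339 = 3718 ; 17202 * 0.265 = 4559 → total 8277
Band 2: 9437 * 0.962 = 9078
Band 3: 10967 * 0.94 = 10309
Band 4: 17202 * 0.961 = 16531
Band 5: 11434 * 0.964 = 11022
Band 6: 23714 * 0.953 = 22599
Band 7: 10674 * 0.929 + 23261 * 0.601 = 9916 + 13980 = 23896
Net migration: Band 4 − 290 → 16241
Giving 8277 / 9078 / 10309 / 16241 / 11022 / 22599 / 23896.
— Period 3 —
Births: 9078 * 0.339 = 3077 ; 10309 * 0.265 = 2732 → total 5809
Band 2: 8277 * 0.962 = 7962
Band 3: 9078 * 0.94 = 8533
Band 4: 10309 * 0.961 = 9907
Band 5: 16241 * 0.964 = 15656
Band 6: 11022 * 0.953 = 10504
Band 7: 22599 * 0.929 + 23896 * 0.601 = 20994 + 14361 = 35355
Net migration: Band 4 − 290 → 9617
Giving 5809 / 7962 / 8533 / 9617 / 15656 / 10504 / 35355.
— Period 4 —
Births: 7962 * 0.339 = 2699 ; 8533 * 0.265 = 2261 → total 4960
Band 2: 5809 * 0.962 = 5588
Band 3: 7962 * 0.94 = 7484
Band 4: 8533 * 0.961 = 8200
Band 5: 9617 * 0.964 = 9271
Band 6: 15656 * 0.953 = 14920
Band 7: 10504 * 0.929 + 35355 * 0.601 = 9758 + 21248 = 31006
Net migration: Band 4 − 290 → 7910
Giving 4960 / 5588 / 7484 / 7910 / 9271 / 14920 / 31006.
Total after period 4: 4960 + 5588 + 7484 + 7910 + 9271 + 14920 + 31006 = 81139

81139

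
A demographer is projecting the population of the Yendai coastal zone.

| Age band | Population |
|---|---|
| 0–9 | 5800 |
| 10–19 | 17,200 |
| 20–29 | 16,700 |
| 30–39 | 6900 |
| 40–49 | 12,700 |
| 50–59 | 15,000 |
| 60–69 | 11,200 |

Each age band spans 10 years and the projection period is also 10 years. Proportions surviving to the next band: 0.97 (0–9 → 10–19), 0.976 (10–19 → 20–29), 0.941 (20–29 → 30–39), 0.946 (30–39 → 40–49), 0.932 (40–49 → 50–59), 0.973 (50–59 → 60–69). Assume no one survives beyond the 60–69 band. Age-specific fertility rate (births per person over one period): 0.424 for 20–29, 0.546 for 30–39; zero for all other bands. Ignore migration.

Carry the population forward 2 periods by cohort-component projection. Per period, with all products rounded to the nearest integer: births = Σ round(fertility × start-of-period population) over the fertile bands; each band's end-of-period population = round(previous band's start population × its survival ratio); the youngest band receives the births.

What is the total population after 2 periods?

79974

Numbering the bands 1..7 from youngest to oldest:
Period 1.
Births: 16700 × 0.424 = 7081 ; 6900 × 0.546 = 3767 → 10848
Band 2: 5800 × 0.97 = 5626
Band 3: 17200 × 0.976 = 16787
Band 4: 16700 × 0.941 = 15715
Band 5: 6900 × 0.946 = 6527
Band 6: 12700 × 0.932 = 11836
Band 7: 15000 × 0.973 = 14595
End of period: [10848, 5626, 16787, 15715, 6527, 11836, 14595]
Period 2.
Births: 16787 × 0.424 = 7118 ; 15715 × 0.546 = 8580 → 15698
Band 2: 10848 × 0.97 = 10523
Band 3: 5626 × 0.976 = 5491
Band 4: 16787 × 0.941 = 15797
Band 5: 15715 × 0.946 = 14866
Band 6: 6527 × 0.932 = 6083
Band 7: 11836 × 0.973 = 11516
End of period: [15698, 10523, 5491, 15797, 14866, 6083, 11516]
Total after period 2: 15698 + 10523 + 5491 + 15797 + 14866 + 6083 + 11516 = 79974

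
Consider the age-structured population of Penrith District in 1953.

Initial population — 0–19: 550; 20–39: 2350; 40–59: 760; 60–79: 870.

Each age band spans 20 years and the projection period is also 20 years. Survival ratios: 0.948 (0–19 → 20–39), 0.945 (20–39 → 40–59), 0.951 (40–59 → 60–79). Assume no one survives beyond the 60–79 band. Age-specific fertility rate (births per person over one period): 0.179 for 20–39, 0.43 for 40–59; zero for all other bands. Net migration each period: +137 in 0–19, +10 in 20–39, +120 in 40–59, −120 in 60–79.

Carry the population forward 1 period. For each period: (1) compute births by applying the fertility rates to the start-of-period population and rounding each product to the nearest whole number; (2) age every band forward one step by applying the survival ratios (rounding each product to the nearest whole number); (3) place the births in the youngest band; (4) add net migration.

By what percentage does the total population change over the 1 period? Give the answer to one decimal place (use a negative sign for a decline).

— Period 1 —
Births: 2350 * 0.179 = 421 ; 760 * 0.43 = 327 → 748
20–39: 550 * 0.948 = 521
40–59: 2350 * 0.945 = 2221
60–79: 760 * 0.951 = 723
Net migration: 0–19 + 137 → 885; 20–39 + 10 → 531; 40–59 + 120 → 2341; 60–79 − 120 → 603
Population now: 0–19=885, 20–39=531, 40–59=2341, 60–79=603
Total: 4530 → 4360; change = -170; percentage change = -3.8%

-3.8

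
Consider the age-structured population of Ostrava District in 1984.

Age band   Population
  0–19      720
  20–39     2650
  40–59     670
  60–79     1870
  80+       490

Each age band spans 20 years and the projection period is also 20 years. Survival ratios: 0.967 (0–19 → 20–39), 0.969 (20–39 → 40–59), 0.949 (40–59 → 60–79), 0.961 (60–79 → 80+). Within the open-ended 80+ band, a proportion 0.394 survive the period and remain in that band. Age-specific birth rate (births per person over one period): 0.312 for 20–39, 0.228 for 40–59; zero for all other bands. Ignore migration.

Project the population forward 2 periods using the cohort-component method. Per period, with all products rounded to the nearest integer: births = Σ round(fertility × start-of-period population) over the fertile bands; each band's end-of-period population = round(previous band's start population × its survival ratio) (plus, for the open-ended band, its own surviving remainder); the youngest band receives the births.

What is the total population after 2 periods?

Let band 1 be 0–19 through band 5 = 80+.
Period 1.
Births: 2650 * 0.312 = 827 ; 670 * 0.228 = 153 → total 980
Band 2: 720 * 0.967 = 696
Band 3: 2650 * 0.969 = 2568
Band 4: 670 * 0.949 = 636
Band 5: 1870 * 0.961 + 490 * 0.394 = 1797 + 193 = 1990
→ [980, 696, 2568, 636, 1990]
Period 2.
Births: 696 * 0.312 = 217 ; 2568 * 0.228 = 586 → total 803
Band 2: 980 * 0.967 = 948
Band 3: 696 * 0.969 = 674
Band 4: 2568 * 0.949 = 2437
Band 5: 636 * 0.961 + 1990 * 0.394 = 611 + 784 = 1395
→ [803, 948, 674, 2437, 1395]
Total after period 2: 803 + 948 + 674 + 2437 + 1395 = 6257

6257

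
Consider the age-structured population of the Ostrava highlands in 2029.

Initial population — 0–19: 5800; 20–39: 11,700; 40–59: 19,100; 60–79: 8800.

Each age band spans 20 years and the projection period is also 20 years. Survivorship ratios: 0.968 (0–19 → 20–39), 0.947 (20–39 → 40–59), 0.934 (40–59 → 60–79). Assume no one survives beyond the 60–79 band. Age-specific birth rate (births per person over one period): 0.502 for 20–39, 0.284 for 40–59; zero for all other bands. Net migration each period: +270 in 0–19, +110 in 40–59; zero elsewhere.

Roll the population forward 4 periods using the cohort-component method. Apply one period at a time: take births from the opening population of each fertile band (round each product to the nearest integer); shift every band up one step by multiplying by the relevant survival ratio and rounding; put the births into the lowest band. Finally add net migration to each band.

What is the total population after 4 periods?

29413

(Bands numbered youngest = 1 to oldest = 4.)
[period 1]
Births: 11700 × 0.502 = 5873, 19100 × 0.284 = 5424 → 11297
Band 2: 5800 × 0.968 = 5614
Band 3: 11700 × 0.947 = 11080
Band 4: 19100 × 0.934 = 17839
Net migration: Band 1 + 270 → 11567; Band 3 + 110 → 11190
→ [11567, 5614, 11190, 17839]
[period 2]
Births: 5614 × 0.502 = 2818, 11190 × 0.284 = 3178 → 5996
Band 2: 11567 × 0.968 = 11197
Band 3: 5614 × 0.947 = 5316
Band 4: 11190 × 0.934 = 10451
Net migration: Band 1 + 270 → 6266; Band 3 + 110 → 5426
→ [6266, 11197, 5426, 10451]
[period 3]
Births: 11197 × 0.502 = 5621, 5426 × 0.284 = 1541 → 7162
Band 2: 6266 × 0.968 = 6065
Band 3: 11197 × 0.947 = 10604
Band 4: 5426 × 0.934 = 5068
Net migration: Band 1 + 270 → 7432; Band 3 + 110 → 10714
→ [7432, 6065, 10714, 5068]
[period 4]
Births: 6065 × 0.502 = 3045, 10714 × 0.284 = 3043 → 6088
Band 2: 7432 × 0.968 = 7194
Band 3: 6065 × 0.947 = 5744
Band 4: 10714 × 0.934 = 10007
Net migration: Band 1 + 270 → 6358; Band 3 + 110 → 5854
→ [6358, 7194, 5854, 10007]
Total after period 4: 6358 + 7194 + 5854 + 10007 = 29413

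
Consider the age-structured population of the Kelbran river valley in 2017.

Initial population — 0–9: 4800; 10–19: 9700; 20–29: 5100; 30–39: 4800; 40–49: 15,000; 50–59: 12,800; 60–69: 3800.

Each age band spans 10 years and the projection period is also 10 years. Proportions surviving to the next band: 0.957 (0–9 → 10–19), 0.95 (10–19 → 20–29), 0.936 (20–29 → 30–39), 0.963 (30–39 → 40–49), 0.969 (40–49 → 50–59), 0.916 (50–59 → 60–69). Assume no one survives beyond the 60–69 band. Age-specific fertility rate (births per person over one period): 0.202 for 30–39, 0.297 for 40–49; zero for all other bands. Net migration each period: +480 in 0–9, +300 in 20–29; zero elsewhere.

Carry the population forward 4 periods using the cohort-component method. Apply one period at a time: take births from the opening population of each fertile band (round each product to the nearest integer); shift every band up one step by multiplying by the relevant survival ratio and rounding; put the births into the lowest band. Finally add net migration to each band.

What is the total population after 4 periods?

32156

Call the bands 1 to 7, youngest first.
[period 1]
Births: 4800 × 0.202 = 970  |  15000 × 0.297 = 4455 → 5425
Band 2: 4800 × 0.957 = 4594
Band 3: 9700 × 0.95 = 9215
Band 4: 5100 × 0.936 = 4774
Band 5: 4800 × 0.963 = 4622
Band 6: 15000 × 0.969 = 14535
Band 7: 12800 × 0.916 = 11725
Net migration: Band 1 + 480 → 5905; Band 3 + 300 → 9515
Giving 5905 / 4594 / 9515 / 4774 / 4622 / 14535 / 11725.
[period 2]
Births: 4774 × 0.202 = 964  |  4622 × 0.297 = 1373 → 2337
Band 2: 5905 × 0.957 = 5651
Band 3: 4594 × 0.95 = 4364
Band 4: 9515 × 0.936 = 8906
Band 5: 4774 × 0.963 = 4597
Band 6: 4622 × 0.969 = 4479
Band 7: 14535 × 0.916 = 13314
Net migration: Band 1 + 480 → 2817; Band 3 + 300 → 4664
Giving 2817 / 5651 / 4664 / 8906 / 4597 / 4479 / 13314.
[period 3]
Births: 8906 × 0.202 = 1799  |  4597 × 0.297 = 1365 → 3164
Band 2: 2817 × 0.957 = 2696
Band 3: 5651 × 0.95 = 5368
Band 4: 4664 × 0.936 = 4366
Band 5: 8906 × 0.963 = 8576
Band 6: 4597 × 0.969 = 4454
Band 7: 4479 × 0.916 = 4103
Net migration: Band 1 + 480 → 3644; Band 3 + 300 → 5668
Giving 3644 / 2696 / 5668 / 4366 / 8576 / 4454 / 4103.
[period 4]
Births: 4366 × 0.202 = 882  |  8576 × 0.297 = 2547 → 3429
Band 2: 3644 × 0.957 = 3487
Band 3: 2696 × 0.95 = 2561
Band 4: 5668 × 0.936 = 5305
Band 5: 4366 × 0.963 = 4204
Band 6: 8576 × 0.969 = 8310
Band 7: 4454 × 0.916 = 4080
Net migration: Band 1 + 480 → 3909; Band 3 + 300 → 2861
Giving 3909 / 3487 / 2861 / 5305 / 4204 / 8310 / 4080.
Total after period 4: 3909 + 3487 + 2861 + 5305 + 4204 + 8310 + 4080 = 32156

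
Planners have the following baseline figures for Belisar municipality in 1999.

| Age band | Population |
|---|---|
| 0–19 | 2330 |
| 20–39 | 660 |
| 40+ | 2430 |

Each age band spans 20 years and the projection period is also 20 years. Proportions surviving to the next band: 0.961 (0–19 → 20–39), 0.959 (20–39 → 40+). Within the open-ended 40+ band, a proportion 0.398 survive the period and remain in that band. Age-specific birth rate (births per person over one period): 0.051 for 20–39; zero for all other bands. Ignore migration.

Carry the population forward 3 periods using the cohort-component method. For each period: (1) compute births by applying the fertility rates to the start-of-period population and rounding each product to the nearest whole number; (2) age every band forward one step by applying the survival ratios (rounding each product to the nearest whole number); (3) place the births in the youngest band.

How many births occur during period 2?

114

After projecting period 1:
Births: 660 * 0.051 = 34
20–39: 2330 * 0.961 = 2239
40+: 660 * 0.959 + 2430 * 0.398 = 633 + 967 = 1600
Giving 34 / 2239 / 1600.
After projecting period 2:
Births: 2239 * 0.051 = 114
20–39: 34 * 0.961 = 33
40+: 2239 * 0.959 + 1600 * 0.398 = 2147 + 637 = 2784
Giving 114 / 33 / 2784.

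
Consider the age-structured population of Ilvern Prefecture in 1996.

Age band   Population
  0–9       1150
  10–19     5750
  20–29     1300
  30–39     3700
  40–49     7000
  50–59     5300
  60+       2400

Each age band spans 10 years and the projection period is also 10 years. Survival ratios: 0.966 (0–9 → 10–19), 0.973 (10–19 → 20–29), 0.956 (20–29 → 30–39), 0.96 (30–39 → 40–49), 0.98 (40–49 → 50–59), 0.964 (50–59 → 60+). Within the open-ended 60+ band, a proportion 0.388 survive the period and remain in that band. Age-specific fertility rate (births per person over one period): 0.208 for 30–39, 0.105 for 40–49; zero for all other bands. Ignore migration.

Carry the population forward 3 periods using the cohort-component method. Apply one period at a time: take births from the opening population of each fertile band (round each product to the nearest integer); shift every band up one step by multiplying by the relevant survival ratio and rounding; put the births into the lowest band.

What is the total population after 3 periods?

After projecting period 1:
Births: 3700 * 0.208 = 770, 7000 * 0.105 = 735 — total 1505
10–19: 1150 * 0.966 = 1111
20–29: 5750 * 0.973 = 5595
30–39: 1300 * 0.956 = 1243
40–49: 3700 * 0.96 = 3552
50–59: 7000 * 0.98 = 6860
60+: 5300 * 0.964 + 2400 * 0.388 = 5109 + 931 = 6040
End of period: [1505, 1111, 5595, 1243, 3552, 6860, 6040]
After projecting period 2:
Births: 1243 * 0.208 = 259, 3552 * 0.105 = 373 — total 632
10–19: 1505 * 0.966 = 1454
20–29: 1111 * 0.973 = 1081
30–39: 5595 * 0.956 = 5349
40–49: 1243 * 0.96 = 1193
50–59: 3552 * 0.98 = 3481
60+: 6860 * 0.964 + 6040 * 0.388 = 6613 + 2344 = 8957
End of period: [632, 1454, 1081, 5349, 1193, 3481, 8957]
After projecting period 3:
Births: 5349 * 0.208 = 1113, 1193 * 0.105 = 125 — total 1238
10–19: 632 * 0.966 = 611
20–29: 1454 * 0.973 = 1415
30–39: 1081 * 0.956 = 1033
40–49: 5349 * 0.96 = 5135
50–59: 1193 * 0.98 = 1169
60+: 3481 * 0.964 + 8957 * 0.388 = 3356 + 3475 = 6831
End of period: [1238, 611, 1415, 1033, 5135, 1169, 6831]
Total after period 3: 1238 + 611 + 1415 + 1033 + 5135 + 1169 + 6831 = 17432

17432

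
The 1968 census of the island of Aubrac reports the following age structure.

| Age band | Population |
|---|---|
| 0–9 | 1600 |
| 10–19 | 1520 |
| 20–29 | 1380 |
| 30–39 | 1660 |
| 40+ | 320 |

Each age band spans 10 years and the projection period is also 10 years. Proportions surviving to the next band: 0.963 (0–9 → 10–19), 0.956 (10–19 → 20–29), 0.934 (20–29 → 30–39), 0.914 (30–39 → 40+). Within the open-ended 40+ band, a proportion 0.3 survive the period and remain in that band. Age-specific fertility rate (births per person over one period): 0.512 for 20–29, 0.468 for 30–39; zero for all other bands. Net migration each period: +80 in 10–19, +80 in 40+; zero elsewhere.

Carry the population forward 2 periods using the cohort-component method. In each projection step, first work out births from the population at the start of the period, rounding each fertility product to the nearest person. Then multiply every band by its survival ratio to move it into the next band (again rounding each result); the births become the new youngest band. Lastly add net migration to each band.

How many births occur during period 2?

Period 1:
Births: 1380 × 0.512 = 707 ; 1660 × 0.468 = 777 → total 1484
10–19: 1600 × 0.963 = 1541
20–29: 1520 × 0.956 = 1453
30–39: 1380 × 0.934 = 1289
40+: 1660 × 0.914 + 320 × 0.3 = 1517 + 96 = 1613
Net migration: 10–19 + 80 → 1621; 40+ + 80 → 1693
→ [1484, 1621, 1453, 1289, 1693]
Period 2:
Births: 1453 × 0.512 = 744 ; 1289 × 0.468 = 603 → total 1347
10–19: 1484 × 0.963 = 1429
20–29: 1621 × 0.956 = 1550
30–39: 1453 × 0.934 = 1357
40+: 1289 × 0.914 + 1693 × 0.3 = 1178 + 508 = 1686
Net migration: 10–19 + 80 → 1509; 40+ + 80 → 1766
→ [1347, 1509, 1550, 1357, 1766]

1347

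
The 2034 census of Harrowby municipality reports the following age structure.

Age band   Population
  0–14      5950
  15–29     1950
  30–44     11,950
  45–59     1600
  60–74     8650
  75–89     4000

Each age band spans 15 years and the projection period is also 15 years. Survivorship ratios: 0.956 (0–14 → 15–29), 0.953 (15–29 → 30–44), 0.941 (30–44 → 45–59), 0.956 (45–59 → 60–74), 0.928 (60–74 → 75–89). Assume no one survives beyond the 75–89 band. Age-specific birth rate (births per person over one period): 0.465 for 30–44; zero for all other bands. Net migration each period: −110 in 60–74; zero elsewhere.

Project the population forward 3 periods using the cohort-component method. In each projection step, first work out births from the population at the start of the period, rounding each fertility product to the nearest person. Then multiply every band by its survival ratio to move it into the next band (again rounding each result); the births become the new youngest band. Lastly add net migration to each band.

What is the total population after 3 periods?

24945

Let group 1 be 0–14 through group 6 = 75–89.
— Period 1 —
Births: 11950 × 0.465 = 5557
Group 2: 5950 × 0.956 = 5688
Group 3: 1950 × 0.953 = 1858
Group 4: 11950 × 0.941 = 11245
Group 5: 1600 × 0.956 = 1530
Group 6: 8650 × 0.928 = 8027
Net migration: Group 5 − 110 → 1420
Population now: 0–14=5557, 15–29=5688, 30–44=1858, 45–59=11245, 60–74=1420, 75–89=8027
— Period 2 —
Births: 1858 × 0.465 = 864
Group 2: 5557 × 0.956 = 5312
Group 3: 5688 × 0.953 = 5421
Group 4: 1858 × 0.941 = 1748
Group 5: 11245 × 0.956 = 10750
Group 6: 1420 × 0.928 = 1318
Net migration: Group 5 − 110 → 10640
Population now: 0–14=864, 15–29=5312, 30–44=5421, 45–59=1748, 60–74=10640, 75–89=1318
— Period 3 —
Births: 5421 × 0.465 = 2521
Group 2: 864 × 0.956 = 826
Group 3: 5312 × 0.953 = 5062
Group 4: 5421 × 0.941 = 5101
Group 5: 1748 × 0.956 = 1671
Group 6: 10640 × 0.928 = 9874
Net migration: Group 5 − 110 → 1561
Population now: 0–14=2521, 15–29=826, 30–44=5062, 45–59=5101, 60–74=1561, 75–89=9874
Total after period 3: 2521 + 826 + 5062 + 5101 + 1561 + 9874 = 24945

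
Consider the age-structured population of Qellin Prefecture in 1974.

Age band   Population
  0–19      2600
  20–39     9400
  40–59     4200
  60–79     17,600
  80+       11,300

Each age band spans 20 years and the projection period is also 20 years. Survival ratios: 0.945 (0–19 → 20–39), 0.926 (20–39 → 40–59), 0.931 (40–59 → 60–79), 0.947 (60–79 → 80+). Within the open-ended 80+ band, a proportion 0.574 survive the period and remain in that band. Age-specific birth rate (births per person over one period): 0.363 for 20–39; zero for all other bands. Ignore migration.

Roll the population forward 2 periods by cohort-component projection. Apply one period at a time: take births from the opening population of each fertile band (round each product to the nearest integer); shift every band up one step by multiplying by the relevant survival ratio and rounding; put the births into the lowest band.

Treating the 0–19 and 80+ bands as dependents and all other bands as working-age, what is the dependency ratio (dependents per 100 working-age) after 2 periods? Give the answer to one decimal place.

131.5

Call the groups 1 to 5, youngest first.
[period 1]
Births: 9400 * 0.363 = 3412
Group 2: 2600 * 0.945 = 2457
Group 3: 9400 * 0.926 = 8704
Group 4: 4200 * 0.931 = 3910
Group 5: 17600 * 0.947 + 11300 * 0.574 = 16667 + 6486 = 23153
→ [3412, 2457, 8704, 3910, 23153]
[period 2]
Births: 2457 * 0.363 = 892
Group 2: 3412 * 0.945 = 3224
Group 3: 2457 * 0.926 = 2275
Group 4: 8704 * 0.931 = 8103
Group 5: 3910 * 0.947 + 23153 * 0.574 = 3703 + 13290 = 16993
→ [892, 3224, 2275, 8103, 16993]
Dependents (band 0–19 + band 80+) = 892 + 16993 = 17885; working-age = 13602; ratio = 17885/13602 × 100 = 131.5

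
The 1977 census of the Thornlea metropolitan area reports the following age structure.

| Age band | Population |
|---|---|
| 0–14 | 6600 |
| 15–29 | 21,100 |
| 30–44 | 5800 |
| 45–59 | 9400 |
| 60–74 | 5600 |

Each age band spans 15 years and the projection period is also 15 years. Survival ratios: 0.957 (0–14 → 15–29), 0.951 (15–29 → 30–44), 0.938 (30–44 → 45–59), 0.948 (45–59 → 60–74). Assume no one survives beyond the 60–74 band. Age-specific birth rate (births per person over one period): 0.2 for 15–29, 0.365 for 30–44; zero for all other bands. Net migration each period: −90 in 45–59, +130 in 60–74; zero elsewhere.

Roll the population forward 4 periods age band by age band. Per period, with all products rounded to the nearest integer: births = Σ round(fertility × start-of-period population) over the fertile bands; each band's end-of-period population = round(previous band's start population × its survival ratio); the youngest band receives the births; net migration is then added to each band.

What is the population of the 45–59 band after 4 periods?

5320

Numbering the groups 1..5 from youngest to oldest:
Period 1:
Births: 21100 × 0.2 = 4220  |  5800 × 0.365 = 2117 — total 6337
Group 2: 6600 × 0.957 = 6316
Group 3: 21100 × 0.951 = 20066
Group 4: 5800 × 0.938 = 5440
Group 5: 9400 × 0.948 = 8911
Net migration: Group 4 − 90 → 5350; Group 5 + 130 → 9041
Giving 6337 / 6316 / 20066 / 5350 / 9041.
Period 2:
Births: 6316 × 0.2 = 1263  |  20066 × 0.365 = 7324 — total 8587
Group 2: 6337 × 0.957 = 6065
Group 3: 6316 × 0.951 = 6007
Group 4: 20066 × 0.938 = 18822
Group 5: 5350 × 0.948 = 5072
Net migration: Group 4 − 90 → 18732; Group 5 + 130 → 5202
Giving 8587 / 6065 / 6007 / 18732 / 5202.
Period 3:
Births: 6065 × 0.2 = 1213  |  6007 × 0.365 = 2193 — total 3406
Group 2: 8587 × 0.957 = 8218
Group 3: 6065 × 0.951 = 5768
Group 4: 6007 × 0.938 = 5635
Group 5: 18732 × 0.948 = 17758
Net migration: Group 4 − 90 → 5545; Group 5 + 130 → 17888
Giving 3406 / 8218 / 5768 / 5545 / 17888.
Period 4:
Births: 8218 × 0.2 = 1644  |  5768 × 0.365 = 2105 — total 3749
Group 2: 3406 × 0.957 = 3260
Group 3: 8218 × 0.951 = 7815
Group 4: 5768 × 0.938 = 5410
Group 5: 5545 × 0.948 = 5257
Net migration: Group 4 − 90 → 5320; Group 5 + 130 → 5387
Giving 3749 / 3260 / 7815 / 5320 / 5387.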